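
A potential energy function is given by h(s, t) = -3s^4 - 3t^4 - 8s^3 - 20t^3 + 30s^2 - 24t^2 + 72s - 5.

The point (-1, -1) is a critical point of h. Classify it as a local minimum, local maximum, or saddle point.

local minimum

The mixed partial ∂²h/∂s∂t is 0, so the Hessian at any point is diag(h_ss, h_tt) = diag(12(-3s^2 - 4s + 5), -12(3t^2 + 10t + 4)).
At (-1, -1): H = diag(72, 36).
Both eigenvalues are positive, so H is positive definite: a local minimum.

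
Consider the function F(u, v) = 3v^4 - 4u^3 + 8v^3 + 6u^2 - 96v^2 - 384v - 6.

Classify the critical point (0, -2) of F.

saddle point

The mixed partial ∂²F/∂u∂v is 0, so the Hessian at any point is diag(F_uu, F_vv) = diag(12(-2u + 1), 12(3v^2 + 4v - 16)).
At (0, -2): H = diag(12, -144).
The eigenvalues have opposite signs, so H is indefinite: a saddle point.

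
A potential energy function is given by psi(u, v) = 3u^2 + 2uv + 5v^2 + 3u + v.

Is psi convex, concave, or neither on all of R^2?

convex

psi is quadratic, so its Hessian is the constant matrix H = [[6, 2], [2, 10]].
det(H) = 56, tr(H) = 16.
det(H) > 0 and tr(H) > 0, so H is positive definite everywhere: convex.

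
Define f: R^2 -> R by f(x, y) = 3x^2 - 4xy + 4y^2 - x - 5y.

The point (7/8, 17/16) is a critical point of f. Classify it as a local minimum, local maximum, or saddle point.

The Hessian of f is constant: H = [[6, -4], [-4, 8]].
det(H) = 6·8 − (-4)² = 32.
det(H) > 0 and tr(H) = 14 > 0, so H is positive definite and the point is a local minimum.

local minimum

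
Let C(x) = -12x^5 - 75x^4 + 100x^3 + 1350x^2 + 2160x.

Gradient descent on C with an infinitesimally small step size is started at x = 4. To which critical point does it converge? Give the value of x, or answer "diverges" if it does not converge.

C'(x) = -60(x - 3)(x + 1)(x + 3)(x + 4), so C'(4) = -16800.
Gradient descent moves in the -C' direction, i.e. x is increasing.
There is no critical point above x=4, and C' keeps the same sign, so the iterate runs off to +∞.

diverges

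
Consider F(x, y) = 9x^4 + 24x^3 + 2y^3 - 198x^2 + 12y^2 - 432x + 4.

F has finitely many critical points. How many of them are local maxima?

1

F separates as a function of x plus a function of y, so ∇F=0 decouples.
∂F/∂x = 36(x - 3)(x + 1)(x + 4) = 0 at x ∈ {-4, -1, 3}; ∂F/∂y = 6y(y + 4) = 0 at y ∈ {-4, 0}.
The Hessian is diagonal: diag(F_xx, F_yy). Second derivatives: F_xx(-4)=756, F_xx(-1)=-432, F_xx(3)=1008; F_yy(-4)=-24, F_yy(0)=24.
Local maxima occur where both diagonal entries negative: (-1, -4). Count: 1.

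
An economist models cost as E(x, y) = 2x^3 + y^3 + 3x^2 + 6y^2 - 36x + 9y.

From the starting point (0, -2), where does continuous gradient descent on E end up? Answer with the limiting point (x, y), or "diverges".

E is separable, so gradient descent decouples: x follows -∂E/∂x, y follows -∂E/∂y.
∂E/∂x = 6(x - 2)(x + 3); at x=0 this is -36, so x increases.
∂E/∂y = 3(y + 1)(y + 3); at y=-2 this is -3, so y increases.
x converges to its nearest critical value 2 (a local min of the x-part); y converges to -1. The iterate converges to (2, -1).

(2, -1)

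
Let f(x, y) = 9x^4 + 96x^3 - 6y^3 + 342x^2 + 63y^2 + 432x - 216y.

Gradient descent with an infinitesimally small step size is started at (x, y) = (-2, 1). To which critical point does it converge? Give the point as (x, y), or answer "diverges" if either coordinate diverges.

(-1, 3)

f is separable, so gradient descent decouples: x follows -∂f/∂x, y follows -∂f/∂y.
∂f/∂x = 36(x + 1)(x + 3)(x + 4); at x=-2 this is -72, so x increases.
∂f/∂y = -18(y - 4)(y - 3); at y=1 this is -108, so y increases.
x converges to its nearest critical value -1 (a local min of the x-part); y converges to 3. The iterate converges to (-1, 3).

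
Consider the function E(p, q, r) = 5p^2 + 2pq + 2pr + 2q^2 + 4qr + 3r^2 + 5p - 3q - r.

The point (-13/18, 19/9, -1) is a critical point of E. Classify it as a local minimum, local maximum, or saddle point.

local minimum

The Hessian is constant: H = [[10, 2, 2], [2, 4, 4], [2, 4, 6]].
Leading principal minors: Δ₁ = 10, Δ₂ = 36, Δ₃ = 72.
All leading minors are positive, so H is positive definite: a local minimum.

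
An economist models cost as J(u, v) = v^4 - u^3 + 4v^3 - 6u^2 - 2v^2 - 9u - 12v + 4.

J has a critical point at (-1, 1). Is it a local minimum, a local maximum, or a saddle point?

The mixed partial ∂²J/∂u∂v is 0, so the Hessian at any point is diag(J_uu, J_vv) = diag(-6(u + 2), 4(3v^2 + 6v - 1)).
At (-1, 1): H = diag(-6, 32).
The eigenvalues have opposite signs, so H is indefinite: a saddle point.

saddle point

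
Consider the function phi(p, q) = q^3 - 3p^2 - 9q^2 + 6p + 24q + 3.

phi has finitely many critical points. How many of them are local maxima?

phi separates as a function of p plus a function of q, so ∇phi=0 decouples.
∂phi/∂p = -6(p - 1) = 0 at p ∈ {1}; ∂phi/∂q = 3(q - 4)(q - 2) = 0 at q ∈ {2, 4}.
The Hessian is diagonal: diag(phi_pp, phi_qq). Second derivatives: phi_pp(1)=-6; phi_qq(2)=-6, phi_qq(4)=6.
Local maxima occur where both diagonal entries negative: (1, 2). Count: 1.

1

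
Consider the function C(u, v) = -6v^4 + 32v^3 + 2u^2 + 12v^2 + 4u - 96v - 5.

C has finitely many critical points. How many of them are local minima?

1

C separates as a function of u plus a function of v, so ∇C=0 decouples.
∂C/∂u = 4(u + 1) = 0 at u ∈ {-1}; ∂C/∂v = -24(v - 4)(v - 1)(v + 1) = 0 at v ∈ {-1, 1, 4}.
The Hessian is diagonal: diag(C_uu, C_vv). Second derivatives: C_uu(-1)=4; C_vv(-1)=-240, C_vv(1)=144, C_vv(4)=-360.
Local minima occur where both diagonal entries positive: (-1, 1). Count: 1.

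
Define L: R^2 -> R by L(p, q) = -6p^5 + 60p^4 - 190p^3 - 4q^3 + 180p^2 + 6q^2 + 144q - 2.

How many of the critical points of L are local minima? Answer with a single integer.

L separates as a function of p plus a function of q, so ∇L=0 decouples.
∂L/∂p = -30p(p - 4)(p - 3)(p - 1) = 0 at p ∈ {0, 1, 3, 4}; ∂L/∂q = -12(q - 4)(q + 3) = 0 at q ∈ {-3, 4}.
The Hessian is diagonal: diag(L_pp, L_qq). Second derivatives: L_pp(0)=360, L_pp(1)=-180, L_pp(3)=180, L_pp(4)=-360; L_qq(-3)=84, L_qq(4)=-84.
Local minima occur where both diagonal entries positive: (0, -3), (3, -3). Count: 2.

2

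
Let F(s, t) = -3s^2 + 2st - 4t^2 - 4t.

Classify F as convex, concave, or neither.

F is quadratic, so its Hessian is the constant matrix H = [[-6, 2], [2, -8]].
det(H) = 44, tr(H) = -14.
det(H) > 0 and tr(H) < 0, so H is negative definite everywhere: concave.

concave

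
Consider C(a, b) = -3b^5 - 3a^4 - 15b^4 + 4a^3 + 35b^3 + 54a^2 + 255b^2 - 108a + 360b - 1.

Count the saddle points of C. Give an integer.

C separates as a function of a plus a function of b, so ∇C=0 decouples.
∂C/∂a = -12(a - 3)(a - 1)(a + 3) = 0 at a ∈ {-3, 1, 3}; ∂C/∂b = -15(b - 3)(b + 1)(b + 2)(b + 4) = 0 at b ∈ {-4, -2, -1, 3}.
The Hessian is diagonal: diag(C_aa, C_bb). Second derivatives: C_aa(-3)=-288, C_aa(1)=96, C_aa(3)=-144; C_bb(-4)=630, C_bb(-2)=-150, C_bb(-1)=180, C_bb(3)=-2100.
Saddle points occur where the two diagonal entries have opposite signs: (-3, -4), (-3, -1), (1, -2), (1, 3), (3, -4), (3, -1). Count: 6.

6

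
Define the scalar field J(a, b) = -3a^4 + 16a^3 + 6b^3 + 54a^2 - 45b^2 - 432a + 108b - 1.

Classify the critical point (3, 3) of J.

The mixed partial ∂²J/∂a∂b is 0, so the Hessian at any point is diag(J_aa, J_bb) = diag(12(-3a^2 + 8a + 9), 18(2b - 5)).
At (3, 3): H = diag(72, 18).
Both eigenvalues are positive, so H is positive definite: a local minimum.

local minimum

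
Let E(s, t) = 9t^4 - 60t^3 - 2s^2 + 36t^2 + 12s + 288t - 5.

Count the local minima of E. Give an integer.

E separates as a function of s plus a function of t, so ∇E=0 decouples.
∂E/∂s = -4(s - 3) = 0 at s ∈ {3}; ∂E/∂t = 36(t - 4)(t - 2)(t + 1) = 0 at t ∈ {-1, 2, 4}.
The Hessian is diagonal: diag(E_ss, E_tt). Second derivatives: E_ss(3)=-4; E_tt(-1)=540, E_tt(2)=-216, E_tt(4)=360.
Local minima occur where both diagonal entries positive: none. Count: 0.

0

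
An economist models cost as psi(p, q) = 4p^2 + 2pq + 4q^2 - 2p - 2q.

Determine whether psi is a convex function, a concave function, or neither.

psi is quadratic, so its Hessian is the constant matrix H = [[8, 2], [2, 8]].
det(H) = 60, tr(H) = 16.
det(H) > 0 and tr(H) > 0, so H is positive definite everywhere: convex.

convex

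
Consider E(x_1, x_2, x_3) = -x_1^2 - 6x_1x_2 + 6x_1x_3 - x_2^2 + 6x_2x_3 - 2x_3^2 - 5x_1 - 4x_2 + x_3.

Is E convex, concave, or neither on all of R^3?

E is quadratic, so its Hessian is the constant matrix H = [[-2, -6, 6], [-6, -2, 6], [6, 6, -4]].
Leading principal minors: -2, -32, -160.
Neither pattern holds ⇒ H is indefinite ⇒ neither convex nor concave.

neither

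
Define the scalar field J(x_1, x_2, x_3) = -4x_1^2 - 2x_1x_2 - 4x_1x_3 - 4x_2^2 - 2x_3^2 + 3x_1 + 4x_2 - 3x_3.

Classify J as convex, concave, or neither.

J is quadratic, so its Hessian is the constant matrix H = [[-8, -2, -4], [-2, -8, 0], [-4, 0, -4]].
Leading principal minors: -8, 60, -112.
Signs alternate −, +, − ⇒ H ≺ 0 ⇒ concave.

concave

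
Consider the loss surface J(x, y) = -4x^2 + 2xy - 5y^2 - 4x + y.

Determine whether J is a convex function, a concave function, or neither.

J is quadratic, so its Hessian is the constant matrix H = [[-8, 2], [2, -10]].
det(H) = 76, tr(H) = -18.
det(H) > 0 and tr(H) < 0, so H is negative definite everywhere: concave.

concave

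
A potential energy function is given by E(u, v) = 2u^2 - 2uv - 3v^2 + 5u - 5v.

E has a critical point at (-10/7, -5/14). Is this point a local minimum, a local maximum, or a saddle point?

saddle point

The Hessian of E is constant: H = [[4, -2], [-2, -6]].
det(H) = 4·(-6) − (-2)² = -28.
Since det(H) < 0, H is indefinite and the critical point is a saddle point.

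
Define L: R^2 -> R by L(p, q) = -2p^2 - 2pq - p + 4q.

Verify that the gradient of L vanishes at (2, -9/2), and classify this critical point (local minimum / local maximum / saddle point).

saddle point

∇L = (-4p - 2q - 1, -2p + 4); substituting (2, -9/2) gives ∇L = (0, 0), so (2, -9/2) is indeed a critical point.
The Hessian of L is constant: H = [[-4, -2], [-2, 0]].
det(H) = (-4)·0 − (-2)² = -4.
Since det(H) < 0, H is indefinite and the critical point is a saddle point.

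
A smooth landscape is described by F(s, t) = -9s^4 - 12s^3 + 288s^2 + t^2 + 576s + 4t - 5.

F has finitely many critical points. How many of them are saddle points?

F separates as a function of s plus a function of t, so ∇F=0 decouples.
∂F/∂s = -36(s - 4)(s + 1)(s + 4) = 0 at s ∈ {-4, -1, 4}; ∂F/∂t = 2(t + 2) = 0 at t ∈ {-2}.
The Hessian is diagonal: diag(F_ss, F_tt). Second derivatives: F_ss(-4)=-864, F_ss(-1)=540, F_ss(4)=-1440; F_tt(-2)=2.
Saddle points occur where the two diagonal entries have opposite signs: (-4, -2), (4, -2). Count: 2.

2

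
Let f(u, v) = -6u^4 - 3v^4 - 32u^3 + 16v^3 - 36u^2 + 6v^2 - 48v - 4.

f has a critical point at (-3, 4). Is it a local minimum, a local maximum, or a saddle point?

local maximum

The mixed partial ∂²f/∂u∂v is 0, so the Hessian at any point is diag(f_uu, f_vv) = diag(-24(3u^2 + 8u + 3), 12(-3v^2 + 8v + 1)).
At (-3, 4): H = diag(-144, -180).
Both eigenvalues are negative, so H is negative definite: a local maximum.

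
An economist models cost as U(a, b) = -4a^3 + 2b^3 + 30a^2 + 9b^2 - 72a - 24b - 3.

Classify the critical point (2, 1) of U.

The mixed partial ∂²U/∂a∂b is 0, so the Hessian at any point is diag(U_aa, U_bb) = diag(12(-2a + 5), 6(2b + 3)).
At (2, 1): H = diag(12, 30).
Both eigenvalues are positive, so H is positive definite: a local minimum.

local minimum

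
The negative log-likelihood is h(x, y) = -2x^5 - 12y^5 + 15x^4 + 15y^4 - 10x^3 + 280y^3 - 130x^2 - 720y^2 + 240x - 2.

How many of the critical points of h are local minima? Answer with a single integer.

4

h separates as a function of x plus a function of y, so ∇h=0 decouples.
∂h/∂x = -10(x - 4)(x - 3)(x - 1)(x + 2) = 0 at x ∈ {-2, 1, 3, 4}; ∂h/∂y = -60y(y - 3)(y - 2)(y + 4) = 0 at y ∈ {-4, 0, 2, 3}.
The Hessian is diagonal: diag(h_xx, h_yy). Second derivatives: h_xx(-2)=900, h_xx(1)=-180, h_xx(3)=100, h_xx(4)=-180; h_yy(-4)=10080, h_yy(0)=-1440, h_yy(2)=720, h_yy(3)=-1260.
Local minima occur where both diagonal entries positive: (-2, -4), (-2, 2), (3, -4), (3, 2). Count: 4.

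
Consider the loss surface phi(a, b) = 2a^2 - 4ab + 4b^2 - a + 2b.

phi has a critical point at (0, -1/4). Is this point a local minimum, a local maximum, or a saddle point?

local minimum

The Hessian of phi is constant: H = [[4, -4], [-4, 8]].
det(H) = 4·8 − (-4)² = 16.
det(H) > 0 and tr(H) = 12 > 0, so H is positive definite and the point is a local minimum.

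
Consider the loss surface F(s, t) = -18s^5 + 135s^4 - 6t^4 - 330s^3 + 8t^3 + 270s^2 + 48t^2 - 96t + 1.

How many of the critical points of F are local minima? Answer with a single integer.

F separates as a function of s plus a function of t, so ∇F=0 decouples.
∂F/∂s = -90s(s - 3)(s - 2)(s - 1) = 0 at s ∈ {0, 1, 2, 3}; ∂F/∂t = -24(t - 2)(t - 1)(t + 2) = 0 at t ∈ {-2, 1, 2}.
The Hessian is diagonal: diag(F_ss, F_tt). Second derivatives: F_ss(0)=540, F_ss(1)=-180, F_ss(2)=180, F_ss(3)=-540; F_tt(-2)=-288, F_tt(1)=72, F_tt(2)=-96.
Local minima occur where both diagonal entries positive: (0, 1), (2, 1). Count: 2.

2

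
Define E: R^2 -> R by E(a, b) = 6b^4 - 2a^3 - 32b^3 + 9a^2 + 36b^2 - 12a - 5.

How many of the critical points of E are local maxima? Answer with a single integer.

1

E separates as a function of a plus a function of b, so ∇E=0 decouples.
∂E/∂a = -6(a - 2)(a - 1) = 0 at a ∈ {1, 2}; ∂E/∂b = 24b(b - 3)(b - 1) = 0 at b ∈ {0, 1, 3}.
The Hessian is diagonal: diag(E_aa, E_bb). Second derivatives: E_aa(1)=6, E_aa(2)=-6; E_bb(0)=72, E_bb(1)=-48, E_bb(3)=144.
Local maxima occur where both diagonal entries negative: (2, 1). Count: 1.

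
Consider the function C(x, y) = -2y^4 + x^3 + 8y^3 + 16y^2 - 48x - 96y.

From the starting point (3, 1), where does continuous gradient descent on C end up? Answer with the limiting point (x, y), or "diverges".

C is separable, so gradient descent decouples: x follows -∂C/∂x, y follows -∂C/∂y.
∂C/∂x = 3(x - 4)(x + 4); at x=3 this is -21, so x increases.
∂C/∂y = -8(y - 3)(y - 2)(y + 2); at y=1 this is -48, so y increases.
x converges to its nearest critical value 4 (a local min of the x-part); y converges to 2. The iterate converges to (4, 2).

(4, 2)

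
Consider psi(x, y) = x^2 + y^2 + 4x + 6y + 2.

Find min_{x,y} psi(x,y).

-11

psi(x,y) separates as P(x) + Q(y) + 2, so its minimum is min P + min Q + 2.
P'(x) = 2x + 4 vanishes at x ∈ {-2}; Q'(y) = 2y + 6 vanishes at y ∈ {-3}.
Local minima of P (where P''>0): P(-2)=-4. Local minima of Q: Q(-3)=-9.
So the global minimum of psi is P(-2) + Q(-3) + 2 = -4 − 9 + 2 = -11, attained at (-2, -3).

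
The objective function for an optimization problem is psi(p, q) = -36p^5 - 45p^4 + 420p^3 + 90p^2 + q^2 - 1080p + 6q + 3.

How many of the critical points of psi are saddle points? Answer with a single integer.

psi separates as a function of p plus a function of q, so ∇psi=0 decouples.
∂psi/∂p = -180(p - 2)(p - 1)(p + 1)(p + 3) = 0 at p ∈ {-3, -1, 1, 2}; ∂psi/∂q = 2(q + 3) = 0 at q ∈ {-3}.
The Hessian is diagonal: diag(psi_pp, psi_qq). Second derivatives: psi_pp(-3)=7200, psi_pp(-1)=-2160, psi_pp(1)=1440, psi_pp(2)=-2700; psi_qq(-3)=2.
Saddle points occur where the two diagonal entries have opposite signs: (-1, -3), (2, -3). Count: 2.

2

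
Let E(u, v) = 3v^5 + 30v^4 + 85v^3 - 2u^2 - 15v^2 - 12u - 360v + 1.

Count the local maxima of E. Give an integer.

2

E separates as a function of u plus a function of v, so ∇E=0 decouples.
∂E/∂u = -4(u + 3) = 0 at u ∈ {-3}; ∂E/∂v = 15(v - 1)(v + 2)(v + 3)(v + 4) = 0 at v ∈ {-4, -3, -2, 1}.
The Hessian is diagonal: diag(E_uu, E_vv). Second derivatives: E_uu(-3)=-4; E_vv(-4)=-150, E_vv(-3)=60, E_vv(-2)=-90, E_vv(1)=900.
Local maxima occur where both diagonal entries negative: (-3, -4), (-3, -2). Count: 2.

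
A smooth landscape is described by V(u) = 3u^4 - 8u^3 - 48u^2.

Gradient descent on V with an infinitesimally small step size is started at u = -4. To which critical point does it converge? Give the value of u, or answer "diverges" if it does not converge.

V'(u) = 12u(u - 4)(u + 2), so V'(-4) = -768.
Gradient descent moves in the -V' direction, i.e. u is increasing.
The nearest critical point in that direction is u = -2, where V'' = 144 > 0 (a local minimum). The iterate converges there.

-2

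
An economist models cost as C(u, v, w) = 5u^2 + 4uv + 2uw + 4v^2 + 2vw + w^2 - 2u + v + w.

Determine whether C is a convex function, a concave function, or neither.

C is quadratic, so its Hessian is the constant matrix H = [[10, 4, 2], [4, 8, 2], [2, 2, 2]].
Leading principal minors: 10, 64, 88.
All positive ⇒ H ≻ 0 ⇒ convex.

convex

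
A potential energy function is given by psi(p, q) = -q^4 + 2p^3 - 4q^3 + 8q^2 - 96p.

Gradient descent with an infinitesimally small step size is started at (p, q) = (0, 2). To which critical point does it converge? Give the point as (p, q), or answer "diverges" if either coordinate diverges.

diverges

psi is separable, so gradient descent decouples: p follows -∂psi/∂p, q follows -∂psi/∂q.
∂psi/∂p = 6(p - 4)(p + 4); at p=0 this is -96, so p increases.
∂psi/∂q = -4q(q - 1)(q + 4); at q=2 this is -48, so q increases.
The q-coordinate has no critical point in that direction and runs off to infinity.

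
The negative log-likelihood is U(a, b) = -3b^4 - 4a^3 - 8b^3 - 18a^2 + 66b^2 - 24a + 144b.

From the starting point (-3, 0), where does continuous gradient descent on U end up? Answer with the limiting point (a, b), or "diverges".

U is separable, so gradient descent decouples: a follows -∂U/∂a, b follows -∂U/∂b.
∂U/∂a = -12(a + 1)(a + 2); at a=-3 this is -24, so a increases.
∂U/∂b = -12(b - 3)(b + 1)(b + 4); at b=0 this is 144, so b decreases.
a converges to its nearest critical value -2 (a local min of the a-part); b converges to -1. The iterate converges to (-2, -1).

(-2, -1)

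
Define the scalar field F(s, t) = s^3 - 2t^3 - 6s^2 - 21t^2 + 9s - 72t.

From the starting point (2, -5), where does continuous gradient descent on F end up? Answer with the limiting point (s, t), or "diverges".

F is separable, so gradient descent decouples: s follows -∂F/∂s, t follows -∂F/∂t.
∂F/∂s = 3(s - 3)(s - 1); at s=2 this is -3, so s increases.
∂F/∂t = -6(t + 3)(t + 4); at t=-5 this is -12, so t increases.
s converges to its nearest critical value 3 (a local min of the s-part); t converges to -4. The iterate converges to (3, -4).

(3, -4)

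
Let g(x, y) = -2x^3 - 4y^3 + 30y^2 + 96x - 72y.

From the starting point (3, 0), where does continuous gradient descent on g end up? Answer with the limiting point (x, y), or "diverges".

(-4, 2)

g is separable, so gradient descent decouples: x follows -∂g/∂x, y follows -∂g/∂y.
∂g/∂x = -6(x - 4)(x + 4); at x=3 this is 42, so x decreases.
∂g/∂y = -12(y - 3)(y - 2); at y=0 this is -72, so y increases.
x converges to its nearest critical value -4 (a local min of the x-part); y converges to 2. The iterate converges to (-4, 2).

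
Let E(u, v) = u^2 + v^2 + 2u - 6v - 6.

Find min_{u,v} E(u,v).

-16

E(u,v) separates as P(u) + Q(v) − 6, so its minimum is min P + min Q − 6.
P'(u) = 2u + 2 vanishes at u ∈ {-1}; Q'(v) = 2v - 6 vanishes at v ∈ {3}.
Local minima of P (where P''>0): P(-1)=-1. Local minima of Q: Q(3)=-9.
So the global minimum of E is P(-1) + Q(3) − 6 = -1 − 9 − 6 = -16, attained at (-1, 3).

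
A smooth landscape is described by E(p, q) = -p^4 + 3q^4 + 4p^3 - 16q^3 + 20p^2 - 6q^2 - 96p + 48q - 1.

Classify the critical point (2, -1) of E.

The mixed partial ∂²E/∂p∂q is 0, so the Hessian at any point is diag(E_pp, E_qq) = diag(4(-3p^2 + 6p + 10), 12(3q^2 - 8q - 1)).
At (2, -1): H = diag(40, 120).
Both eigenvalues are positive, so H is positive definite: a local minimum.

local minimum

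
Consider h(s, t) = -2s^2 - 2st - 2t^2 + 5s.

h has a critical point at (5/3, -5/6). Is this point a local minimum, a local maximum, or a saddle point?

The Hessian of h is constant: H = [[-4, -2], [-2, -4]].
det(H) = (-4)·(-4) − (-2)² = 12.
det(H) > 0 and tr(H) = -8 < 0, so H is negative definite and the point is a local maximum.

local maximum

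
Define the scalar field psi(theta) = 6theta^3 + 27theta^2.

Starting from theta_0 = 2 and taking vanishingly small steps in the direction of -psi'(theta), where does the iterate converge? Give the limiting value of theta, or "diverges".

0

psi'(theta) = 18theta(theta + 3), so psi'(2) = 180.
Gradient descent moves in the -psi' direction, i.e. theta is decreasing.
The nearest critical point in that direction is theta = 0, where psi'' = 54 > 0 (a local minimum). The iterate converges there.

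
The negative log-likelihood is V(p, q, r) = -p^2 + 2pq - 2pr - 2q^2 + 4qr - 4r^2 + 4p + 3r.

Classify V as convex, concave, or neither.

V is quadratic, so its Hessian is the constant matrix H = [[-2, 2, -2], [2, -4, 4], [-2, 4, -8]].
Leading principal minors: -2, 4, -16.
Signs alternate −, +, − ⇒ H ≺ 0 ⇒ concave.

concave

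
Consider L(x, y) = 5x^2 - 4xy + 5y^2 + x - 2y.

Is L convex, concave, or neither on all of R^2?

L is quadratic, so its Hessian is the constant matrix H = [[10, -4], [-4, 10]].
det(H) = 84, tr(H) = 20.
det(H) > 0 and tr(H) > 0, so H is positive definite everywhere: convex.

convex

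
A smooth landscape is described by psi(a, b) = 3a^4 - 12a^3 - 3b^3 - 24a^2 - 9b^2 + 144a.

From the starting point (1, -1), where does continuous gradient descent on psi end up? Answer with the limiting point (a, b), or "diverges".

psi is separable, so gradient descent decouples: a follows -∂psi/∂a, b follows -∂psi/∂b.
∂psi/∂a = 12(a - 3)(a - 2)(a + 2); at a=1 this is 72, so a decreases.
∂psi/∂b = -9b(b + 2); at b=-1 this is 9, so b decreases.
a converges to its nearest critical value -2 (a local min of the a-part); b converges to -2. The iterate converges to (-2, -2).

(-2, -2)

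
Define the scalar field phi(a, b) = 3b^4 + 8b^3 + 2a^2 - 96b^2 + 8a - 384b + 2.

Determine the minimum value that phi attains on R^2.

phi(a,b) separates as P(a) + Q(b) + 2, so its minimum is min P + min Q + 2.
P'(a) = 4a + 8 vanishes at a ∈ {-2}; Q'(b) = 12(b - 4)(b + 2)(b + 4) vanishes at b ∈ {-4, -2, 4}.
Local minima of P (where P''>0): P(-2)=-8. Local minima of Q: Q(-4)=256, Q(4)=-1792.
So the global minimum of phi is P(-2) + Q(4) + 2 = -8 − 1792 + 2 = -1798, attained at (-2, 4).

-1798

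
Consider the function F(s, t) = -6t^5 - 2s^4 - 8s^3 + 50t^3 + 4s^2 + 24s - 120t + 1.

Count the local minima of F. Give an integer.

F separates as a function of s plus a function of t, so ∇F=0 decouples.
∂F/∂s = -8(s - 1)(s + 1)(s + 3) = 0 at s ∈ {-3, -1, 1}; ∂F/∂t = -30(t - 2)(t - 1)(t + 1)(t + 2) = 0 at t ∈ {-2, -1, 1, 2}.
The Hessian is diagonal: diag(F_ss, F_tt). Second derivatives: F_ss(-3)=-64, F_ss(-1)=32, F_ss(1)=-64; F_tt(-2)=360, F_tt(-1)=-180, F_tt(1)=180, F_tt(2)=-360.
Local minima occur where both diagonal entries positive: (-1, -2), (-1, 1). Count: 2.

2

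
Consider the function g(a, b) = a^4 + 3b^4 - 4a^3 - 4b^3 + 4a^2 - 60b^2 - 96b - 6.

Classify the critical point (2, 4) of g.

local minimum

The mixed partial ∂²g/∂a∂b is 0, so the Hessian at any point is diag(g_aa, g_bb) = diag(4(3a^2 - 6a + 2), 12(3b^2 - 2b - 10)).
At (2, 4): H = diag(8, 360).
Both eigenvalues are positive, so H is positive definite: a local minimum.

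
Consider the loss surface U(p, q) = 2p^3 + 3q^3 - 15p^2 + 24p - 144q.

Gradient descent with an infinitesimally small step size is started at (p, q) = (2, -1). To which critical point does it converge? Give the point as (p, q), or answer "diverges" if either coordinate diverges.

(4, 4)

U is separable, so gradient descent decouples: p follows -∂U/∂p, q follows -∂U/∂q.
∂U/∂p = 6(p - 4)(p - 1); at p=2 this is -12, so p increases.
∂U/∂q = 9(q - 4)(q + 4); at q=-1 this is -135, so q increases.
p converges to its nearest critical value 4 (a local min of the p-part); q converges to 4. The iterate converges to (4, 4).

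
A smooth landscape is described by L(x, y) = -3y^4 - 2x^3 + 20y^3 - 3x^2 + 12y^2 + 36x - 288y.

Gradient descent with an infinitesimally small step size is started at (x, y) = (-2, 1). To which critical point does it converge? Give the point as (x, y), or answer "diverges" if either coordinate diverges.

L is separable, so gradient descent decouples: x follows -∂L/∂x, y follows -∂L/∂y.
∂L/∂x = -6(x - 2)(x + 3); at x=-2 this is 24, so x decreases.
∂L/∂y = -12(y - 4)(y - 3)(y + 2); at y=1 this is -216, so y increases.
x converges to its nearest critical value -3 (a local min of the x-part); y converges to 3. The iterate converges to (-3, 3).

(-3, 3)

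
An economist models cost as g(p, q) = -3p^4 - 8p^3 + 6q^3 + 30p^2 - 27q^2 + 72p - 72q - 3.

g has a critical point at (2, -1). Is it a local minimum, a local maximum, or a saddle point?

The mixed partial ∂²g/∂p∂q is 0, so the Hessian at any point is diag(g_pp, g_qq) = diag(12(-3p^2 - 4p + 5), 18(2q - 3)).
At (2, -1): H = diag(-180, -90).
Both eigenvalues are negative, so H is negative definite: a local maximum.

local maximum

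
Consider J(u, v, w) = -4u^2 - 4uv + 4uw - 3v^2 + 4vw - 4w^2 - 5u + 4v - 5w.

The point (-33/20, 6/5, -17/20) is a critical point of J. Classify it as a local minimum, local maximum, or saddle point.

The Hessian is constant: H = [[-8, -4, 4], [-4, -6, 4], [4, 4, -8]].
Leading principal minors: Δ₁ = -8, Δ₂ = 32, Δ₃ = -160.
The minors alternate sign starting negative (−, +, −), so H is negative definite: a local maximum.

local maximum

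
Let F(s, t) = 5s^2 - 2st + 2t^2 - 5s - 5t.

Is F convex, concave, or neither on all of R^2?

F is quadratic, so its Hessian is the constant matrix H = [[10, -2], [-2, 4]].
det(H) = 36, tr(H) = 14.
det(H) > 0 and tr(H) > 0, so H is positive definite everywhere: convex.

convex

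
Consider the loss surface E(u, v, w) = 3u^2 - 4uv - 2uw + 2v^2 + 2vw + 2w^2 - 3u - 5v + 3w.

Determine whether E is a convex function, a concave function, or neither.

E is quadratic, so its Hessian is the constant matrix H = [[6, -4, -2], [-4, 4, 2], [-2, 2, 4]].
Leading principal minors: 6, 8, 24.
All positive ⇒ H ≻ 0 ⇒ convex.

convex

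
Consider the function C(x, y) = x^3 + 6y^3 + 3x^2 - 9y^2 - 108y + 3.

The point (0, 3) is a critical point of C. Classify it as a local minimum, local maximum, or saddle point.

local minimum

The mixed partial ∂²C/∂x∂y is 0, so the Hessian at any point is diag(C_xx, C_yy) = diag(6(x + 1), 18(2y - 1)).
At (0, 3): H = diag(6, 90).
Both eigenvalues are positive, so H is positive definite: a local minimum.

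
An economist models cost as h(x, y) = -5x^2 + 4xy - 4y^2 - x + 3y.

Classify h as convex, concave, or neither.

h is quadratic, so its Hessian is the constant matrix H = [[-10, 4], [4, -8]].
det(H) = 64, tr(H) = -18.
det(H) > 0 and tr(H) < 0, so H is negative definite everywhere: concave.

concave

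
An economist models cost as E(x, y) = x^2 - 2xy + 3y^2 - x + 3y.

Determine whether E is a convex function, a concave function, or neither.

convex

E is quadratic, so its Hessian is the constant matrix H = [[2, -2], [-2, 6]].
det(H) = 8, tr(H) = 8.
det(H) > 0 and tr(H) > 0, so H is positive definite everywhere: convex.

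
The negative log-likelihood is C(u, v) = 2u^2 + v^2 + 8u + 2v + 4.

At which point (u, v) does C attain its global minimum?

C(u,v) separates as P(u) + Q(v) + 4, so its minimum is min P + min Q + 4.
P'(u) = 4u + 8 vanishes at u ∈ {-2}; Q'(v) = 2v + 2 vanishes at v ∈ {-1}.
Local minima of P (where P''>0): P(-2)=-8. Local minima of Q: Q(-1)=-1.
So the global minimum of C is P(-2) + Q(-1) + 4 = -8 − 1 + 4 = -5, attained at (-2, -1).

(-2, -1)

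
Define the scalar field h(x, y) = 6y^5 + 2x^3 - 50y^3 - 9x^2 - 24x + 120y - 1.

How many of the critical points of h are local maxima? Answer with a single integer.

2

h separates as a function of x plus a function of y, so ∇h=0 decouples.
∂h/∂x = 6(x - 4)(x + 1) = 0 at x ∈ {-1, 4}; ∂h/∂y = 30(y - 2)(y - 1)(y + 1)(y + 2) = 0 at y ∈ {-2, -1, 1, 2}.
The Hessian is diagonal: diag(h_xx, h_yy). Second derivatives: h_xx(-1)=-30, h_xx(4)=30; h_yy(-2)=-360, h_yy(-1)=180, h_yy(1)=-180, h_yy(2)=360.
Local maxima occur where both diagonal entries negative: (-1, -2), (-1, 1). Count: 2.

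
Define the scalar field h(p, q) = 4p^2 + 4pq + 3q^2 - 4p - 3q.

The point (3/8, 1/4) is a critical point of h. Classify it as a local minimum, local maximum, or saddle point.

local minimum

The Hessian of h is constant: H = [[8, 4], [4, 6]].
det(H) = 8·6 − 4² = 32.
det(H) > 0 and tr(H) = 14 > 0, so H is positive definite and the point is a local minimum.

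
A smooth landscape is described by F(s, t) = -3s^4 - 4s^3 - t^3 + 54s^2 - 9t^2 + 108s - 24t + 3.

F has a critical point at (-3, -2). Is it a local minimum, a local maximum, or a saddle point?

local maximum

The mixed partial ∂²F/∂s∂t is 0, so the Hessian at any point is diag(F_ss, F_tt) = diag(12(-3s^2 - 2s + 9), -6(t + 3)).
At (-3, -2): H = diag(-144, -6).
Both eigenvalues are negative, so H is negative definite: a local maximum.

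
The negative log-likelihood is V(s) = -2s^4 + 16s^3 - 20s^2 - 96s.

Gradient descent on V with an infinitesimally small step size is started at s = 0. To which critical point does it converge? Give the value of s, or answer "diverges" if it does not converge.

V'(s) = -8(s - 4)(s - 3)(s + 1), so V'(0) = -96.
Gradient descent moves in the -V' direction, i.e. s is increasing.
The nearest critical point in that direction is s = 3, where V'' = 32 > 0 (a local minimum). The iterate converges there.

3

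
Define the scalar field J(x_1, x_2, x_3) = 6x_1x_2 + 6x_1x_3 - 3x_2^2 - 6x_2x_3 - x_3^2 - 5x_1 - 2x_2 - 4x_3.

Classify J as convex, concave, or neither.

neither

J is quadratic, so its Hessian is the constant matrix H = [[0, 6, 6], [6, -6, -6], [6, -6, -2]].
Leading principal minors: 0, -36, -144.
Neither pattern holds ⇒ H is indefinite ⇒ neither convex nor concave.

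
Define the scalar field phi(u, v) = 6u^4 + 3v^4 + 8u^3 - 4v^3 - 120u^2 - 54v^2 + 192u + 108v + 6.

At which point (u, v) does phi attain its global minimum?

(-4, -3)

phi(u,v) separates as P(u) + Q(v) + 6, so its minimum is min P + min Q + 6.
P'(u) = 24(u - 2)(u - 1)(u + 4) vanishes at u ∈ {-4, 1, 2}; Q'(v) = 12(v - 3)(v - 1)(v + 3) vanishes at v ∈ {-3, 1, 3}.
Local minima of P (where P''>0): P(-4)=-1664, P(2)=64. Local minima of Q: Q(-3)=-459, Q(3)=-27.
So the global minimum of phi is P(-4) + Q(-3) + 6 = -1664 − 459 + 6 = -2117, attained at (-4, -3).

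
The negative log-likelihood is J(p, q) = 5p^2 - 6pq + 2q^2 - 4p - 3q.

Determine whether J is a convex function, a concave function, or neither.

convex

J is quadratic, so its Hessian is the constant matrix H = [[10, -6], [-6, 4]].
det(H) = 4, tr(H) = 14.
det(H) > 0 and tr(H) > 0, so H is positive definite everywhere: convex.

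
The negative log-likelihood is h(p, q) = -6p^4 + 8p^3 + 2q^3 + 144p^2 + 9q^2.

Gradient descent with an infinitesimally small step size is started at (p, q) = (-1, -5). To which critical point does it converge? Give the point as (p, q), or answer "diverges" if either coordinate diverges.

diverges

h is separable, so gradient descent decouples: p follows -∂h/∂p, q follows -∂h/∂q.
∂h/∂p = -24p(p - 4)(p + 3); at p=-1 this is -240, so p increases.
∂h/∂q = 6q(q + 3); at q=-5 this is 60, so q decreases.
The q-coordinate has no critical point in that direction and runs off to infinity.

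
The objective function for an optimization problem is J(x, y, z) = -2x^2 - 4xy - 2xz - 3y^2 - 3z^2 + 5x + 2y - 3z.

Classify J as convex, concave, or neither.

concave

J is quadratic, so its Hessian is the constant matrix H = [[-4, -4, -2], [-4, -6, 0], [-2, 0, -6]].
Leading principal minors: -4, 8, -24.
Signs alternate −, +, − ⇒ H ≺ 0 ⇒ concave.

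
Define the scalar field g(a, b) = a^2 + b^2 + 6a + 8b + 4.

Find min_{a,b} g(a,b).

g(a,b) separates as P(a) + Q(b) + 4, so its minimum is min P + min Q + 4.
P'(a) = 2a + 6 vanishes at a ∈ {-3}; Q'(b) = 2b + 8 vanishes at b ∈ {-4}.
Local minima of P (where P''>0): P(-3)=-9. Local minima of Q: Q(-4)=-16.
So the global minimum of g is P(-3) + Q(-4) + 4 = -9 − 16 + 4 = -21, attained at (-3, -4).

-21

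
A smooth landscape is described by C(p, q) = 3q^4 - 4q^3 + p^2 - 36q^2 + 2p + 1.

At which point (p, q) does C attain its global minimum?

C(p,q) separates as A(p) + B(q) + 1, so its minimum is min A + min B + 1.
A'(p) = 2p + 2 vanishes at p ∈ {-1}; B'(q) = 12q(q - 3)(q + 2) vanishes at q ∈ {-2, 0, 3}.
Local minima of A (where A''>0): A(-1)=-1. Local minima of B: B(-2)=-64, B(3)=-189.
So the global minimum of C is A(-1) + B(3) + 1 = -1 − 189 + 1 = -189, attained at (-1, 3).

(-1, 3)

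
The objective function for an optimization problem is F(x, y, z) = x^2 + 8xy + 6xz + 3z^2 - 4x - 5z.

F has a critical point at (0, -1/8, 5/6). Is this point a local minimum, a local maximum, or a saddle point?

saddle point

The Hessian is constant: H = [[2, 8, 6], [8, 0, 0], [6, 0, 6]].
Leading principal minors: Δ₁ = 2, Δ₂ = -64, Δ₃ = -384.
The minors fit neither the all-positive nor the alternating-sign pattern, so H is indefinite: a saddle point.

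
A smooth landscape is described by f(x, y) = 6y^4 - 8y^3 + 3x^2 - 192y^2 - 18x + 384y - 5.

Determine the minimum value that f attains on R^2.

f(x,y) separates as P(x) + Q(y) − 5, so its minimum is min P + min Q − 5.
P'(x) = 6x - 18 vanishes at x ∈ {3}; Q'(y) = 24(y - 4)(y - 1)(y + 4) vanishes at y ∈ {-4, 1, 4}.
Local minima of P (where P''>0): P(3)=-27. Local minima of Q: Q(-4)=-2560, Q(4)=-512.
So the global minimum of f is P(3) + Q(-4) − 5 = -27 − 2560 − 5 = -2592, attained at (3, -4).

-2592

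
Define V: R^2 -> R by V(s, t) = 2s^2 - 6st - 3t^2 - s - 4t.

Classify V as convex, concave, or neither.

V is quadratic, so its Hessian is the constant matrix H = [[4, -6], [-6, -6]].
det(H) = -60, tr(H) = -2.
det(H) < 0, so H is indefinite: neither convex nor concave.

neither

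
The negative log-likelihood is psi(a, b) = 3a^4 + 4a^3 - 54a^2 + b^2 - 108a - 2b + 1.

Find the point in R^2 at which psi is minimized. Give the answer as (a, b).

(3, 1)

psi(a,b) separates as P(a) + Q(b) + 1, so its minimum is min P + min Q + 1.
P'(a) = 12(a - 3)(a + 1)(a + 3) vanishes at a ∈ {-3, -1, 3}; Q'(b) = 2b - 2 vanishes at b ∈ {1}.
Local minima of P (where P''>0): P(-3)=-27, P(3)=-459. Local minima of Q: Q(1)=-1.
So the global minimum of psi is P(3) + Q(1) + 1 = -459 − 1 + 1 = -459, attained at (3, 1).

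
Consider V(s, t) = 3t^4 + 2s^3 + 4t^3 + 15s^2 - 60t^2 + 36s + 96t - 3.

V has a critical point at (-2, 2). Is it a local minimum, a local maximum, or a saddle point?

The mixed partial ∂²V/∂s∂t is 0, so the Hessian at any point is diag(V_ss, V_tt) = diag(6(2s + 5), 12(3t^2 + 2t - 10)).
At (-2, 2): H = diag(6, 72).
Both eigenvalues are positive, so H is positive definite: a local minimum.

local minimum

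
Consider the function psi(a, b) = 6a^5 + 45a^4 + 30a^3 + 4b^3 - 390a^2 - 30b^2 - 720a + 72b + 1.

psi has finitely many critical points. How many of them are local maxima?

psi separates as a function of a plus a function of b, so ∇psi=0 decouples.
∂psi/∂a = 30(a - 2)(a + 1)(a + 3)(a + 4) = 0 at a ∈ {-4, -3, -1, 2}; ∂psi/∂b = 12(b - 3)(b - 2) = 0 at b ∈ {2, 3}.
The Hessian is diagonal: diag(psi_aa, psi_bb). Second derivatives: psi_aa(-4)=-540, psi_aa(-3)=300, psi_aa(-1)=-540, psi_aa(2)=2700; psi_bb(2)=-12, psi_bb(3)=12.
Local maxima occur where both diagonal entries negative: (-4, 2), (-1, 2). Count: 2.

2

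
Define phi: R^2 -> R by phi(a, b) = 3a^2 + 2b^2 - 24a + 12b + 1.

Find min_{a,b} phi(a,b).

phi(a,b) separates as P(a) + Q(b) + 1, so its minimum is min P + min Q + 1.
P'(a) = 6a - 24 vanishes at a ∈ {4}; Q'(b) = 4b + 12 vanishes at b ∈ {-3}.
Local minima of P (where P''>0): P(4)=-48. Local minima of Q: Q(-3)=-18.
So the global minimum of phi is P(4) + Q(-3) + 1 = -48 − 18 + 1 = -65, attained at (4, -3).

-65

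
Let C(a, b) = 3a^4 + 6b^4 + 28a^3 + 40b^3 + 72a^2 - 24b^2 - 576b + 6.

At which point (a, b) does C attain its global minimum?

C(a,b) separates as P(a) + Q(b) + 6, so its minimum is min P + min Q + 6.
P'(a) = 12a(a + 3)(a + 4) vanishes at a ∈ {-4, -3, 0}; Q'(b) = 24(b - 2)(b + 3)(b + 4) vanishes at b ∈ {-4, -3, 2}.
Local minima of P (where P''>0): P(-4)=128, P(0)=0. Local minima of Q: Q(-4)=896, Q(2)=-832.
So the global minimum of C is P(0) + Q(2) + 6 = 0 − 832 + 6 = -826, attained at (0, 2).

(0, 2)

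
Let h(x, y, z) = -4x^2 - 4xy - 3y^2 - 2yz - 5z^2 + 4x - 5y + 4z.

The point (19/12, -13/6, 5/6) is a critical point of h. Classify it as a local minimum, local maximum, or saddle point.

local maximum

The Hessian is constant: H = [[-8, -4, 0], [-4, -6, -2], [0, -2, -10]].
Leading principal minors: Δ₁ = -8, Δ₂ = 32, Δ₃ = -288.
The minors alternate sign starting negative (−, +, −), so H is negative definite: a local maximum.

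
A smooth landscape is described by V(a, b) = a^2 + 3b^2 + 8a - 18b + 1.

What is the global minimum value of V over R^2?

-42

V(a,b) separates as P(a) + Q(b) + 1, so its minimum is min P + min Q + 1.
P'(a) = 2a + 8 vanishes at a ∈ {-4}; Q'(b) = 6b - 18 vanishes at b ∈ {3}.
Local minima of P (where P''>0): P(-4)=-16. Local minima of Q: Q(3)=-27.
So the global minimum of V is P(-4) + Q(3) + 1 = -16 − 27 + 1 = -42, attained at (-4, 3).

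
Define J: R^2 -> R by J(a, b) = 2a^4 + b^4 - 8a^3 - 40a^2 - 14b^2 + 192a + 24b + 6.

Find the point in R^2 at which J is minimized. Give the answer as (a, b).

(-3, -3)

J(a,b) separates as P(a) + Q(b) + 6, so its minimum is min P + min Q + 6.
P'(a) = 8(a - 4)(a - 2)(a + 3) vanishes at a ∈ {-3, 2, 4}; Q'(b) = 4(b - 2)(b - 1)(b + 3) vanishes at b ∈ {-3, 1, 2}.
Local minima of P (where P''>0): P(-3)=-558, P(4)=128. Local minima of Q: Q(-3)=-117, Q(2)=8.
So the global minimum of J is P(-3) + Q(-3) + 6 = -558 − 117 + 6 = -669, attained at (-3, -3).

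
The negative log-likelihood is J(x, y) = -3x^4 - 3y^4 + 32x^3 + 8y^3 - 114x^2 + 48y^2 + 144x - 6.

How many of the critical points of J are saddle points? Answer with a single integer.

4

J separates as a function of x plus a function of y, so ∇J=0 decouples.
∂J/∂x = -12(x - 4)(x - 3)(x - 1) = 0 at x ∈ {1, 3, 4}; ∂J/∂y = -12y(y - 4)(y + 2) = 0 at y ∈ {-2, 0, 4}.
The Hessian is diagonal: diag(J_xx, J_yy). Second derivatives: J_xx(1)=-72, J_xx(3)=24, J_xx(4)=-36; J_yy(-2)=-144, J_yy(0)=96, J_yy(4)=-288.
Saddle points occur where the two diagonal entries have opposite signs: (1, 0), (3, -2), (3, 4), (4, 0). Count: 4.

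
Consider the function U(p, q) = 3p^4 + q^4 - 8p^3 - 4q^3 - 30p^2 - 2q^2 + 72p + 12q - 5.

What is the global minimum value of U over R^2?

-166

U(p,q) separates as A(p) + B(q) − 5, so its minimum is min A + min B − 5.
A'(p) = 12(p - 3)(p - 1)(p + 2) vanishes at p ∈ {-2, 1, 3}; B'(q) = 4(q - 3)(q - 1)(q + 1) vanishes at q ∈ {-1, 1, 3}.
Local minima of A (where A''>0): A(-2)=-152, A(3)=-27. Local minima of B: B(-1)=-9, B(3)=-9.
So the global minimum of U is A(-2) + B(-1) − 5 = -152 − 9 − 5 = -166, attained at (-2, -1).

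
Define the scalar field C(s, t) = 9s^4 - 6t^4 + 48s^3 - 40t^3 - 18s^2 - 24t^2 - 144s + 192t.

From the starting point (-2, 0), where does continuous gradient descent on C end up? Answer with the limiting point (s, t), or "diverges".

C is separable, so gradient descent decouples: s follows -∂C/∂s, t follows -∂C/∂t.
∂C/∂s = 36(s - 1)(s + 1)(s + 4); at s=-2 this is 216, so s decreases.
∂C/∂t = -24(t - 1)(t + 2)(t + 4); at t=0 this is 192, so t decreases.
s converges to its nearest critical value -4 (a local min of the s-part); t converges to -2. The iterate converges to (-4, -2).

(-4, -2)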